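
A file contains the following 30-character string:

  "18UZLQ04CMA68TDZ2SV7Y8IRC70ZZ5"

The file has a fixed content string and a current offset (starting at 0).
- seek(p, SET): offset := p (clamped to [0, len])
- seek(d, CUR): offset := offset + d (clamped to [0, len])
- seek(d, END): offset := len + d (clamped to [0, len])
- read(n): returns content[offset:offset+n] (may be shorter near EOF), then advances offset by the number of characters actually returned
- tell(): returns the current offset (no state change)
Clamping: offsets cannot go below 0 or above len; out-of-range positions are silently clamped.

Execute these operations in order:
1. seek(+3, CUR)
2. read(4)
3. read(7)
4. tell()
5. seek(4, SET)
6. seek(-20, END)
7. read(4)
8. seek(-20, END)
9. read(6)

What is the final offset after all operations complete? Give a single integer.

Answer: 16

Derivation:
After 1 (seek(+3, CUR)): offset=3
After 2 (read(4)): returned 'ZLQ0', offset=7
After 3 (read(7)): returned '4CMA68T', offset=14
After 4 (tell()): offset=14
After 5 (seek(4, SET)): offset=4
After 6 (seek(-20, END)): offset=10
After 7 (read(4)): returned 'A68T', offset=14
After 8 (seek(-20, END)): offset=10
After 9 (read(6)): returned 'A68TDZ', offset=16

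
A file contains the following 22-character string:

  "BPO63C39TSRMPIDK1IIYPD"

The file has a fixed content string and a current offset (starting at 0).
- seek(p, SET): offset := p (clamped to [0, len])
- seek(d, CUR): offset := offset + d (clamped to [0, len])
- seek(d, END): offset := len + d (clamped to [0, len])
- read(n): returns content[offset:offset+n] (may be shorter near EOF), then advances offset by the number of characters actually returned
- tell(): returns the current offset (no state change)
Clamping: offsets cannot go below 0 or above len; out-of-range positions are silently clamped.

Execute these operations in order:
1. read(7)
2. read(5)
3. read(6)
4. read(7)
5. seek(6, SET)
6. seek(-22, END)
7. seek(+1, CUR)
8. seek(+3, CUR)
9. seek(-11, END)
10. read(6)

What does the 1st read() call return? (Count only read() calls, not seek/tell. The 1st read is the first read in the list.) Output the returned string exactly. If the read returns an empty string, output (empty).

After 1 (read(7)): returned 'BPO63C3', offset=7
After 2 (read(5)): returned '9TSRM', offset=12
After 3 (read(6)): returned 'PIDK1I', offset=18
After 4 (read(7)): returned 'IYPD', offset=22
After 5 (seek(6, SET)): offset=6
After 6 (seek(-22, END)): offset=0
After 7 (seek(+1, CUR)): offset=1
After 8 (seek(+3, CUR)): offset=4
After 9 (seek(-11, END)): offset=11
After 10 (read(6)): returned 'MPIDK1', offset=17

Answer: BPO63C3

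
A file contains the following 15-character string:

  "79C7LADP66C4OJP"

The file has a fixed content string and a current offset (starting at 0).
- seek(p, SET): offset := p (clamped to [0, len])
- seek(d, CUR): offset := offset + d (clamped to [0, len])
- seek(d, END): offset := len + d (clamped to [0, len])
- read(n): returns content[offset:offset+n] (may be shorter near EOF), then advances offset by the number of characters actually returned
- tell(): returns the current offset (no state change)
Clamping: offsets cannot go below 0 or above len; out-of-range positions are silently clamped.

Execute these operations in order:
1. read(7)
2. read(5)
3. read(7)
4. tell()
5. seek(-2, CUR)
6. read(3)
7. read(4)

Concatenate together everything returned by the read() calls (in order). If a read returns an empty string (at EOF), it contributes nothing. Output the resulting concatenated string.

After 1 (read(7)): returned '79C7LAD', offset=7
After 2 (read(5)): returned 'P66C4', offset=12
After 3 (read(7)): returned 'OJP', offset=15
After 4 (tell()): offset=15
After 5 (seek(-2, CUR)): offset=13
After 6 (read(3)): returned 'JP', offset=15
After 7 (read(4)): returned '', offset=15

Answer: 79C7LADP66C4OJPJP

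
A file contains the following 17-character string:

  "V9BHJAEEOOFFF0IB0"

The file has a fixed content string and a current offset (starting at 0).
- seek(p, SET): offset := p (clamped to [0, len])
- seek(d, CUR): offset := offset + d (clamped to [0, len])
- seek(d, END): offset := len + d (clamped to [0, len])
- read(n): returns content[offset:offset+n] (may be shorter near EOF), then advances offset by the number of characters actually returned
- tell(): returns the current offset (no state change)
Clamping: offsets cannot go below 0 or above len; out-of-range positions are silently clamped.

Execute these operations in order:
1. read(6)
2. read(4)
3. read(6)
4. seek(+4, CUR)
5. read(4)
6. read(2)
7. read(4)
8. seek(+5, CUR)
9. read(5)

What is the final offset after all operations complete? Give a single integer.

Answer: 17

Derivation:
After 1 (read(6)): returned 'V9BHJA', offset=6
After 2 (read(4)): returned 'EEOO', offset=10
After 3 (read(6)): returned 'FFF0IB', offset=16
After 4 (seek(+4, CUR)): offset=17
After 5 (read(4)): returned '', offset=17
After 6 (read(2)): returned '', offset=17
After 7 (read(4)): returned '', offset=17
After 8 (seek(+5, CUR)): offset=17
After 9 (read(5)): returned '', offset=17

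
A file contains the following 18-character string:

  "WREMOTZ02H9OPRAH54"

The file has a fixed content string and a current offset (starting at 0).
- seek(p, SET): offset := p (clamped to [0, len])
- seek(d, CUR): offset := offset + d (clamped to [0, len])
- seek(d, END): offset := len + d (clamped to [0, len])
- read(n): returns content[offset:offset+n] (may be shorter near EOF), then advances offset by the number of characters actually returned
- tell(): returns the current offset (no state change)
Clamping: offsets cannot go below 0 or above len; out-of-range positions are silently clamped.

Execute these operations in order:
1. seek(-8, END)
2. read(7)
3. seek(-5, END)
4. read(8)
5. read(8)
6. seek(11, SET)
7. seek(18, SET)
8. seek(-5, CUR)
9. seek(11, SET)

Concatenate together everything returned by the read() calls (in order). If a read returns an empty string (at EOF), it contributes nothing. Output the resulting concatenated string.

After 1 (seek(-8, END)): offset=10
After 2 (read(7)): returned '9OPRAH5', offset=17
After 3 (seek(-5, END)): offset=13
After 4 (read(8)): returned 'RAH54', offset=18
After 5 (read(8)): returned '', offset=18
After 6 (seek(11, SET)): offset=11
After 7 (seek(18, SET)): offset=18
After 8 (seek(-5, CUR)): offset=13
After 9 (seek(11, SET)): offset=11

Answer: 9OPRAH5RAH54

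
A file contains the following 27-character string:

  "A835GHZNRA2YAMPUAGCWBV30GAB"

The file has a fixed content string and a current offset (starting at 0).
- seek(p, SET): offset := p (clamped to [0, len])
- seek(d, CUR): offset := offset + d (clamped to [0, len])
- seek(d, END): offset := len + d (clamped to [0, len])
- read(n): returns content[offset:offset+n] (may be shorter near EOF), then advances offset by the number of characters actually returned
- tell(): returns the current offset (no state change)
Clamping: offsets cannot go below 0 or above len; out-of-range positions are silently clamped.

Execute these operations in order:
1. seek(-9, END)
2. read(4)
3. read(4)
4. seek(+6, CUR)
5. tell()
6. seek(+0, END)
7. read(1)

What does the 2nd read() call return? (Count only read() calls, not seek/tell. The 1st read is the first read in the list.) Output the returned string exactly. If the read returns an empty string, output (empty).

After 1 (seek(-9, END)): offset=18
After 2 (read(4)): returned 'CWBV', offset=22
After 3 (read(4)): returned '30GA', offset=26
After 4 (seek(+6, CUR)): offset=27
After 5 (tell()): offset=27
After 6 (seek(+0, END)): offset=27
After 7 (read(1)): returned '', offset=27

Answer: 30GA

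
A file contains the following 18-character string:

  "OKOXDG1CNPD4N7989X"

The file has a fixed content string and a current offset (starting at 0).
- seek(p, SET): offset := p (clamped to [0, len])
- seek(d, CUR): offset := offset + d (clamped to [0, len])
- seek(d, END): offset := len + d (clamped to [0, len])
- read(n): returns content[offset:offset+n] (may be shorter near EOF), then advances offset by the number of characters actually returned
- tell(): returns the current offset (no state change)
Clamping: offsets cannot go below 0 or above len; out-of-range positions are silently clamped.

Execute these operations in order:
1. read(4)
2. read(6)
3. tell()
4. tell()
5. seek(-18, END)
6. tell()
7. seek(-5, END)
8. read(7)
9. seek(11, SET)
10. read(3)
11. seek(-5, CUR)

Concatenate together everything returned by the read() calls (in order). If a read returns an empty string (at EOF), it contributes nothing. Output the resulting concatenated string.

Answer: OKOXDG1CNP7989X4N7

Derivation:
After 1 (read(4)): returned 'OKOX', offset=4
After 2 (read(6)): returned 'DG1CNP', offset=10
After 3 (tell()): offset=10
After 4 (tell()): offset=10
After 5 (seek(-18, END)): offset=0
After 6 (tell()): offset=0
After 7 (seek(-5, END)): offset=13
After 8 (read(7)): returned '7989X', offset=18
After 9 (seek(11, SET)): offset=11
After 10 (read(3)): returned '4N7', offset=14
After 11 (seek(-5, CUR)): offset=9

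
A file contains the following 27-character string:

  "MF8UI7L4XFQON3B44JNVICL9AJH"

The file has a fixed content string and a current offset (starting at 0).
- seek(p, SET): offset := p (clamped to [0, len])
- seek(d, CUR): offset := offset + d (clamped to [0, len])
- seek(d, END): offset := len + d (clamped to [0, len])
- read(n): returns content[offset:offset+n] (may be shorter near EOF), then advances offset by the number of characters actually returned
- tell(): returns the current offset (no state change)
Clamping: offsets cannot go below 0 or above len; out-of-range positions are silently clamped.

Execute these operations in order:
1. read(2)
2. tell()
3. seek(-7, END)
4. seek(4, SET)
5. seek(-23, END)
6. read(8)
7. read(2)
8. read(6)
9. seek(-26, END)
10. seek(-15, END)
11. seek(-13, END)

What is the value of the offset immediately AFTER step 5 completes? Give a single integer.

After 1 (read(2)): returned 'MF', offset=2
After 2 (tell()): offset=2
After 3 (seek(-7, END)): offset=20
After 4 (seek(4, SET)): offset=4
After 5 (seek(-23, END)): offset=4

Answer: 4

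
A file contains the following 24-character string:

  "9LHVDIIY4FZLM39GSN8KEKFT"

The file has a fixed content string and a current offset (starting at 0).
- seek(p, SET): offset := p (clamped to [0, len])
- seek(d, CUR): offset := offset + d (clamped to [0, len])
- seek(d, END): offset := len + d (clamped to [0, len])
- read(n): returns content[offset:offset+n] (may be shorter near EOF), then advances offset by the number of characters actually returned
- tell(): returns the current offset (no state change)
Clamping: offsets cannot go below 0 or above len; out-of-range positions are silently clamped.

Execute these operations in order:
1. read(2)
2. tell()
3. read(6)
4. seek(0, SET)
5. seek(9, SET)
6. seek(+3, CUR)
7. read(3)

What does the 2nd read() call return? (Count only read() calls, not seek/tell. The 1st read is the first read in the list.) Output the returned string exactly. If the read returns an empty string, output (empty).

Answer: HVDIIY

Derivation:
After 1 (read(2)): returned '9L', offset=2
After 2 (tell()): offset=2
After 3 (read(6)): returned 'HVDIIY', offset=8
After 4 (seek(0, SET)): offset=0
After 5 (seek(9, SET)): offset=9
After 6 (seek(+3, CUR)): offset=12
After 7 (read(3)): returned 'M39', offset=15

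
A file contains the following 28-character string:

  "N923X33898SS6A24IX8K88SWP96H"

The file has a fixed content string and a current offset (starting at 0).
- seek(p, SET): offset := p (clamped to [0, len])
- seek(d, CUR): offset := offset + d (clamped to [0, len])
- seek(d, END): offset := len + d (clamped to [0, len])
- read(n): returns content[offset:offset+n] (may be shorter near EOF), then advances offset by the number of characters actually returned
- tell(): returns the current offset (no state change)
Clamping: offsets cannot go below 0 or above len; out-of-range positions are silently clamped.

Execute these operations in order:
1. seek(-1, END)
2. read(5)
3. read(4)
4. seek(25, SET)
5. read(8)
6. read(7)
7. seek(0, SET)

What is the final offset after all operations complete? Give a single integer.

Answer: 0

Derivation:
After 1 (seek(-1, END)): offset=27
After 2 (read(5)): returned 'H', offset=28
After 3 (read(4)): returned '', offset=28
After 4 (seek(25, SET)): offset=25
After 5 (read(8)): returned '96H', offset=28
After 6 (read(7)): returned '', offset=28
After 7 (seek(0, SET)): offset=0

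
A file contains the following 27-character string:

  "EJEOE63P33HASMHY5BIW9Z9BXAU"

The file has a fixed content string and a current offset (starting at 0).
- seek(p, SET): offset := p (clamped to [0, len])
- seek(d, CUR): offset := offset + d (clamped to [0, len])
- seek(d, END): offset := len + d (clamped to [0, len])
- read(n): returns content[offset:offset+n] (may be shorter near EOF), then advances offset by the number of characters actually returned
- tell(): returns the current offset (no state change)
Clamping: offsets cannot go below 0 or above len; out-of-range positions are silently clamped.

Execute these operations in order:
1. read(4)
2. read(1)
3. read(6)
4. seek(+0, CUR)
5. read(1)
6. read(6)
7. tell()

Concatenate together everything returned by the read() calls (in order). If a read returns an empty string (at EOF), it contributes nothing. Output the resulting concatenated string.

Answer: EJEOE63P33HASMHY5B

Derivation:
After 1 (read(4)): returned 'EJEO', offset=4
After 2 (read(1)): returned 'E', offset=5
After 3 (read(6)): returned '63P33H', offset=11
After 4 (seek(+0, CUR)): offset=11
After 5 (read(1)): returned 'A', offset=12
After 6 (read(6)): returned 'SMHY5B', offset=18
After 7 (tell()): offset=18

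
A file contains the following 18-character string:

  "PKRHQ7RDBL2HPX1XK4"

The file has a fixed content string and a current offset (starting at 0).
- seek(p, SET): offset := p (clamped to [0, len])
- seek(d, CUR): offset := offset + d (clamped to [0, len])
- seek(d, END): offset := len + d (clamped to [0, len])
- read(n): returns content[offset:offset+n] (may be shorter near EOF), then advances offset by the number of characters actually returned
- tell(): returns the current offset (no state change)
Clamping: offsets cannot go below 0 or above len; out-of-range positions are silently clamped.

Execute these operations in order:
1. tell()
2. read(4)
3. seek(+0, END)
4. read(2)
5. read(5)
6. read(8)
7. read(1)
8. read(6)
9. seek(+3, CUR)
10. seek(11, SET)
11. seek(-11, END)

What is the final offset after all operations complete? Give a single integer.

Answer: 7

Derivation:
After 1 (tell()): offset=0
After 2 (read(4)): returned 'PKRH', offset=4
After 3 (seek(+0, END)): offset=18
After 4 (read(2)): returned '', offset=18
After 5 (read(5)): returned '', offset=18
After 6 (read(8)): returned '', offset=18
After 7 (read(1)): returned '', offset=18
After 8 (read(6)): returned '', offset=18
After 9 (seek(+3, CUR)): offset=18
After 10 (seek(11, SET)): offset=11
After 11 (seek(-11, END)): offset=7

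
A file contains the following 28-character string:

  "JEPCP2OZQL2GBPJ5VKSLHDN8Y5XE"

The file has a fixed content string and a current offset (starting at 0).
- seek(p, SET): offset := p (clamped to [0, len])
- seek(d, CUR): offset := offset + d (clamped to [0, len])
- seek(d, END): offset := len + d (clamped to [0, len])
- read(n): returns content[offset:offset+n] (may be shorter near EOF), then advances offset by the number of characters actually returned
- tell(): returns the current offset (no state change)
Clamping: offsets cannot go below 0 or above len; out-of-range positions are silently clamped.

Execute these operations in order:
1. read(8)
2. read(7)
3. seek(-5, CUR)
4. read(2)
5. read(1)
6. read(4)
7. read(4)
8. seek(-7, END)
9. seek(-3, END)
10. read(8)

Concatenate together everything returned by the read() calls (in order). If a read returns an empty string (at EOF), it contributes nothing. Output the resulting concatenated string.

After 1 (read(8)): returned 'JEPCP2OZ', offset=8
After 2 (read(7)): returned 'QL2GBPJ', offset=15
After 3 (seek(-5, CUR)): offset=10
After 4 (read(2)): returned '2G', offset=12
After 5 (read(1)): returned 'B', offset=13
After 6 (read(4)): returned 'PJ5V', offset=17
After 7 (read(4)): returned 'KSLH', offset=21
After 8 (seek(-7, END)): offset=21
After 9 (seek(-3, END)): offset=25
After 10 (read(8)): returned '5XE', offset=28

Answer: JEPCP2OZQL2GBPJ2GBPJ5VKSLH5XE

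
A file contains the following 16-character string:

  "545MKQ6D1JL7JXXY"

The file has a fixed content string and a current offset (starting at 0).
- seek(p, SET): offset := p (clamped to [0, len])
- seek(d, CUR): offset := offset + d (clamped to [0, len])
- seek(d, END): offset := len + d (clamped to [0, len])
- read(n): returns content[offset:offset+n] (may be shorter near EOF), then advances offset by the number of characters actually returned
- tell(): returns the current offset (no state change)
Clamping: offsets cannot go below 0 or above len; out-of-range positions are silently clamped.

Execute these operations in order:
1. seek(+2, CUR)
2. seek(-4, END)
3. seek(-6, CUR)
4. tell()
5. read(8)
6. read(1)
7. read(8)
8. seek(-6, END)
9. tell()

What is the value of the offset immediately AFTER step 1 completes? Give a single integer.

After 1 (seek(+2, CUR)): offset=2

Answer: 2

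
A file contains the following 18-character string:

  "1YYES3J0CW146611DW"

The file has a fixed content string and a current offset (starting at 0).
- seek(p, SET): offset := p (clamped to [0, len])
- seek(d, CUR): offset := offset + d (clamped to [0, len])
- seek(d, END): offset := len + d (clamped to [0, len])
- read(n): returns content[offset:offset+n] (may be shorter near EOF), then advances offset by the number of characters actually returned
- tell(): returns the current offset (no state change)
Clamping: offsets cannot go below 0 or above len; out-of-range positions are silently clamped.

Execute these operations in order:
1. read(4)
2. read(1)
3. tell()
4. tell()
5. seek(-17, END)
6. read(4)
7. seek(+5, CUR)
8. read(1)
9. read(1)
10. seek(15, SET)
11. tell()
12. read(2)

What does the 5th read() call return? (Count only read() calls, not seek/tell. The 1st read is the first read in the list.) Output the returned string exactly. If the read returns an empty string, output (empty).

After 1 (read(4)): returned '1YYE', offset=4
After 2 (read(1)): returned 'S', offset=5
After 3 (tell()): offset=5
After 4 (tell()): offset=5
After 5 (seek(-17, END)): offset=1
After 6 (read(4)): returned 'YYES', offset=5
After 7 (seek(+5, CUR)): offset=10
After 8 (read(1)): returned '1', offset=11
After 9 (read(1)): returned '4', offset=12
After 10 (seek(15, SET)): offset=15
After 11 (tell()): offset=15
After 12 (read(2)): returned '1D', offset=17

Answer: 4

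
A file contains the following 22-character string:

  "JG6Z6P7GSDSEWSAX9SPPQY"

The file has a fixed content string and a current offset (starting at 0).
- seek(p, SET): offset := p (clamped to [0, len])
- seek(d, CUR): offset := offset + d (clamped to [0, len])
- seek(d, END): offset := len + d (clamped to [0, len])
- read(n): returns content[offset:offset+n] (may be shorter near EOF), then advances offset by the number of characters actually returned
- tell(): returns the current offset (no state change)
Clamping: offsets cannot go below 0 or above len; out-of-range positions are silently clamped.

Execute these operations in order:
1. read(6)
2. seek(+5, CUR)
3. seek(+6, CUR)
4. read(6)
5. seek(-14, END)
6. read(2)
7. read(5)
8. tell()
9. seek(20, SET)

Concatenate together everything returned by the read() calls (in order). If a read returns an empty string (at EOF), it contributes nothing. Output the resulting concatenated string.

After 1 (read(6)): returned 'JG6Z6P', offset=6
After 2 (seek(+5, CUR)): offset=11
After 3 (seek(+6, CUR)): offset=17
After 4 (read(6)): returned 'SPPQY', offset=22
After 5 (seek(-14, END)): offset=8
After 6 (read(2)): returned 'SD', offset=10
After 7 (read(5)): returned 'SEWSA', offset=15
After 8 (tell()): offset=15
After 9 (seek(20, SET)): offset=20

Answer: JG6Z6PSPPQYSDSEWSA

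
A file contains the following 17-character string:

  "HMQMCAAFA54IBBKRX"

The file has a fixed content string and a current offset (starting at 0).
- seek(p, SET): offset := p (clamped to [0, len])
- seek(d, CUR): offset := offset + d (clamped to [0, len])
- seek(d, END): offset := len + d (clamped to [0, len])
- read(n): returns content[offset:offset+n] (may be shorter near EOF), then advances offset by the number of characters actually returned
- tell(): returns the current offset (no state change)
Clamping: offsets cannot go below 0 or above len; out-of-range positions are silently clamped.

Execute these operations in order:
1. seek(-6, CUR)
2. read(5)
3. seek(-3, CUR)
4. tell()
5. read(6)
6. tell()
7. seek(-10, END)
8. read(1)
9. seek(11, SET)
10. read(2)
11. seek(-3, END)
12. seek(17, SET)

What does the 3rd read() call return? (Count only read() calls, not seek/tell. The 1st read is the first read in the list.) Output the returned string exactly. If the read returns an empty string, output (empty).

Answer: F

Derivation:
After 1 (seek(-6, CUR)): offset=0
After 2 (read(5)): returned 'HMQMC', offset=5
After 3 (seek(-3, CUR)): offset=2
After 4 (tell()): offset=2
After 5 (read(6)): returned 'QMCAAF', offset=8
After 6 (tell()): offset=8
After 7 (seek(-10, END)): offset=7
After 8 (read(1)): returned 'F', offset=8
After 9 (seek(11, SET)): offset=11
After 10 (read(2)): returned 'IB', offset=13
After 11 (seek(-3, END)): offset=14
After 12 (seek(17, SET)): offset=17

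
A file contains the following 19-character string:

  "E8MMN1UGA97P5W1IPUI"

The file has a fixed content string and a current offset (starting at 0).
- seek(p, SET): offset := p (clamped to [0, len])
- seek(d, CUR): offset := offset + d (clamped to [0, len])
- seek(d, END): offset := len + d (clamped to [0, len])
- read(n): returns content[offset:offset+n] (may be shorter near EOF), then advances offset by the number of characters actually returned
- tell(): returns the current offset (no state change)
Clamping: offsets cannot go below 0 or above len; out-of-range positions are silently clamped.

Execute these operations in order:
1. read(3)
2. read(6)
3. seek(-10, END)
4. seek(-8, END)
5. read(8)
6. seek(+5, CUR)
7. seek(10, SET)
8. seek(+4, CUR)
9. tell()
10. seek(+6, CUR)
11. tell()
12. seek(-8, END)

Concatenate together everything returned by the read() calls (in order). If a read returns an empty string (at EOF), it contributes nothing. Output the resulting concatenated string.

After 1 (read(3)): returned 'E8M', offset=3
After 2 (read(6)): returned 'MN1UGA', offset=9
After 3 (seek(-10, END)): offset=9
After 4 (seek(-8, END)): offset=11
After 5 (read(8)): returned 'P5W1IPUI', offset=19
After 6 (seek(+5, CUR)): offset=19
After 7 (seek(10, SET)): offset=10
After 8 (seek(+4, CUR)): offset=14
After 9 (tell()): offset=14
After 10 (seek(+6, CUR)): offset=19
After 11 (tell()): offset=19
After 12 (seek(-8, END)): offset=11

Answer: E8MMN1UGAP5W1IPUI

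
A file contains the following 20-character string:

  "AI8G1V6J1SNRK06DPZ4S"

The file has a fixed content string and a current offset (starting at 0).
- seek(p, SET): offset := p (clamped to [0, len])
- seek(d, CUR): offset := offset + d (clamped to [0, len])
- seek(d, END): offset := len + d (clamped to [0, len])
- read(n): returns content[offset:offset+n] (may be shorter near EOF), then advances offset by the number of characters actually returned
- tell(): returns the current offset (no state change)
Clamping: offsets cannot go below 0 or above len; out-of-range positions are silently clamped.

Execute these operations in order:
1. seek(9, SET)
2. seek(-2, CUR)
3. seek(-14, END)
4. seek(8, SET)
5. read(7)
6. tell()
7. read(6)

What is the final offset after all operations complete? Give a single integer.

After 1 (seek(9, SET)): offset=9
After 2 (seek(-2, CUR)): offset=7
After 3 (seek(-14, END)): offset=6
After 4 (seek(8, SET)): offset=8
After 5 (read(7)): returned '1SNRK06', offset=15
After 6 (tell()): offset=15
After 7 (read(6)): returned 'DPZ4S', offset=20

Answer: 20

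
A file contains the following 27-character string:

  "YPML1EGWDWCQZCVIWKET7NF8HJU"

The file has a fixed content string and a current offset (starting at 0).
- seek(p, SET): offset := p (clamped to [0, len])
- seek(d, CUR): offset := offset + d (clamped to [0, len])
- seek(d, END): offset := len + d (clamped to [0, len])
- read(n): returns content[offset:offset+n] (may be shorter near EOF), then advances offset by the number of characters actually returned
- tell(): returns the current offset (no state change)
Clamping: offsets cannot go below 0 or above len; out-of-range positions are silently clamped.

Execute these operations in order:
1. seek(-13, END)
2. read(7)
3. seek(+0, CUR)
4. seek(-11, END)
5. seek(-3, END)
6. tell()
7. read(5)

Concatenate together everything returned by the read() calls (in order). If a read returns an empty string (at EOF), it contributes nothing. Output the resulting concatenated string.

Answer: VIWKET7HJU

Derivation:
After 1 (seek(-13, END)): offset=14
After 2 (read(7)): returned 'VIWKET7', offset=21
After 3 (seek(+0, CUR)): offset=21
After 4 (seek(-11, END)): offset=16
After 5 (seek(-3, END)): offset=24
After 6 (tell()): offset=24
After 7 (read(5)): returned 'HJU', offset=27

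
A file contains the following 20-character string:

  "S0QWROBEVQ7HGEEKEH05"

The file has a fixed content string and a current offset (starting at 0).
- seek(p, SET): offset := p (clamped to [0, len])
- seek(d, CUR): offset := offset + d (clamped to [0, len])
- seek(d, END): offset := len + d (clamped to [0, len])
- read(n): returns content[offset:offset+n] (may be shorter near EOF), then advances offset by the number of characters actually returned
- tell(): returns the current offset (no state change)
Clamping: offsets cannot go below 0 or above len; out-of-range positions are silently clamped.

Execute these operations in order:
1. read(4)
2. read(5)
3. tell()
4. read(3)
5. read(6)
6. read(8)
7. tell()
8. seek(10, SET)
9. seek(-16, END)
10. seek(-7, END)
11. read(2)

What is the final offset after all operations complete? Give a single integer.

Answer: 15

Derivation:
After 1 (read(4)): returned 'S0QW', offset=4
After 2 (read(5)): returned 'ROBEV', offset=9
After 3 (tell()): offset=9
After 4 (read(3)): returned 'Q7H', offset=12
After 5 (read(6)): returned 'GEEKEH', offset=18
After 6 (read(8)): returned '05', offset=20
After 7 (tell()): offset=20
After 8 (seek(10, SET)): offset=10
After 9 (seek(-16, END)): offset=4
After 10 (seek(-7, END)): offset=13
After 11 (read(2)): returned 'EE', offset=15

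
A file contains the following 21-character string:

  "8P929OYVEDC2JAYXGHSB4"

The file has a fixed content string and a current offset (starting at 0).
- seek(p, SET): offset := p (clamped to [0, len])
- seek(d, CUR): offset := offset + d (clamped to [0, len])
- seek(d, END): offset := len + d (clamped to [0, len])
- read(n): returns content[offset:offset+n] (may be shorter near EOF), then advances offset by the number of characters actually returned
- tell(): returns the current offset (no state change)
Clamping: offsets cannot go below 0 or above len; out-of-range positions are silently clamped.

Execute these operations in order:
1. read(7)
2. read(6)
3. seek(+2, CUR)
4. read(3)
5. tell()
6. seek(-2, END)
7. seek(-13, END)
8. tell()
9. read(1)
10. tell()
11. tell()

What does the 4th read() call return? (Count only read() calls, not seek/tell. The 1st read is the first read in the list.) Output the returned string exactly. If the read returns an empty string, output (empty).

Answer: E

Derivation:
After 1 (read(7)): returned '8P929OY', offset=7
After 2 (read(6)): returned 'VEDC2J', offset=13
After 3 (seek(+2, CUR)): offset=15
After 4 (read(3)): returned 'XGH', offset=18
After 5 (tell()): offset=18
After 6 (seek(-2, END)): offset=19
After 7 (seek(-13, END)): offset=8
After 8 (tell()): offset=8
After 9 (read(1)): returned 'E', offset=9
After 10 (tell()): offset=9
After 11 (tell()): offset=9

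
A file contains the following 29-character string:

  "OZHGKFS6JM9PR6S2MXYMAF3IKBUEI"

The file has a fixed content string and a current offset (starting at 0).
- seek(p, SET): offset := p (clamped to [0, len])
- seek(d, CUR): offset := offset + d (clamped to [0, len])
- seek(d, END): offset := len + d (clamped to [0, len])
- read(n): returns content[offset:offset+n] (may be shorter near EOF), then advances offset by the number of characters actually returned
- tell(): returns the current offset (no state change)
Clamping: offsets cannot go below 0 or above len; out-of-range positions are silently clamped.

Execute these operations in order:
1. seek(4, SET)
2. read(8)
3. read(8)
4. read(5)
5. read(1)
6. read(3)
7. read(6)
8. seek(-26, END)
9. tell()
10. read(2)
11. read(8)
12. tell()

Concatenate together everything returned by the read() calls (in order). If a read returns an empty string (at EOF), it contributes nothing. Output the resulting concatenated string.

After 1 (seek(4, SET)): offset=4
After 2 (read(8)): returned 'KFS6JM9P', offset=12
After 3 (read(8)): returned 'R6S2MXYM', offset=20
After 4 (read(5)): returned 'AF3IK', offset=25
After 5 (read(1)): returned 'B', offset=26
After 6 (read(3)): returned 'UEI', offset=29
After 7 (read(6)): returned '', offset=29
After 8 (seek(-26, END)): offset=3
After 9 (tell()): offset=3
After 10 (read(2)): returned 'GK', offset=5
After 11 (read(8)): returned 'FS6JM9PR', offset=13
After 12 (tell()): offset=13

Answer: KFS6JM9PR6S2MXYMAF3IKBUEIGKFS6JM9PR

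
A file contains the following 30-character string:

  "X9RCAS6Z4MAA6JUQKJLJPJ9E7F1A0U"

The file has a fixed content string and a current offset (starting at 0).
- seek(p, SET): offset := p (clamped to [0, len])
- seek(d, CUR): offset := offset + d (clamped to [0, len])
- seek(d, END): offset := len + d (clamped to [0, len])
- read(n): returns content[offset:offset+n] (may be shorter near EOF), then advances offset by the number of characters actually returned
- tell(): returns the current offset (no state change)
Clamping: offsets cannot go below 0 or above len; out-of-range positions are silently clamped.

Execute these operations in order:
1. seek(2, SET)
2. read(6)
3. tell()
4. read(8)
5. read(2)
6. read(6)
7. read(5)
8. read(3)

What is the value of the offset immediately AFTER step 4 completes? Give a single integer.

Answer: 16

Derivation:
After 1 (seek(2, SET)): offset=2
After 2 (read(6)): returned 'RCAS6Z', offset=8
After 3 (tell()): offset=8
After 4 (read(8)): returned '4MAA6JUQ', offset=16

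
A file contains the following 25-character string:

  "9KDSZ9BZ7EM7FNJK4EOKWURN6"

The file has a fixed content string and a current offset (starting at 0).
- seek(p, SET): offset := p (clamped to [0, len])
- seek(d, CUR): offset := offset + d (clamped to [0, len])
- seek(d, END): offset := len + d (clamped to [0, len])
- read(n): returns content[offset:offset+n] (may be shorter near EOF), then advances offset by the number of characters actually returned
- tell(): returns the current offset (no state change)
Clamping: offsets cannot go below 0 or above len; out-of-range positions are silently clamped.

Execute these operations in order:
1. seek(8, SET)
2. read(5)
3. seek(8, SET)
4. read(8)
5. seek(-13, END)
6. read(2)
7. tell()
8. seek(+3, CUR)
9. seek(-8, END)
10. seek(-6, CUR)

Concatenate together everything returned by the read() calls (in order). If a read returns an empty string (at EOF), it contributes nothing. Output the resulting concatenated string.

After 1 (seek(8, SET)): offset=8
After 2 (read(5)): returned '7EM7F', offset=13
After 3 (seek(8, SET)): offset=8
After 4 (read(8)): returned '7EM7FNJK', offset=16
After 5 (seek(-13, END)): offset=12
After 6 (read(2)): returned 'FN', offset=14
After 7 (tell()): offset=14
After 8 (seek(+3, CUR)): offset=17
After 9 (seek(-8, END)): offset=17
After 10 (seek(-6, CUR)): offset=11

Answer: 7EM7F7EM7FNJKFN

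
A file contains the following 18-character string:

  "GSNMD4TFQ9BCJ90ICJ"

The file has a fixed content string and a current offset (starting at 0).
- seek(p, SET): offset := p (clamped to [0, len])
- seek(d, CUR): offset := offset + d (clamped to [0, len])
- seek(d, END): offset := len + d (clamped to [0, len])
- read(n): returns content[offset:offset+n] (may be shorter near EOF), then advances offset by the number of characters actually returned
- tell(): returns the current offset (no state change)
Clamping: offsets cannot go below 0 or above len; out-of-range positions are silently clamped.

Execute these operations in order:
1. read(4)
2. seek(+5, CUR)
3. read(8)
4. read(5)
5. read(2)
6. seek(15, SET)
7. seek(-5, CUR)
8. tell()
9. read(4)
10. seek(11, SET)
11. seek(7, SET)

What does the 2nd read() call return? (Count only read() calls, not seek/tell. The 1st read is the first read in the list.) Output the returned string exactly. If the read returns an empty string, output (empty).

Answer: 9BCJ90IC

Derivation:
After 1 (read(4)): returned 'GSNM', offset=4
After 2 (seek(+5, CUR)): offset=9
After 3 (read(8)): returned '9BCJ90IC', offset=17
After 4 (read(5)): returned 'J', offset=18
After 5 (read(2)): returned '', offset=18
After 6 (seek(15, SET)): offset=15
After 7 (seek(-5, CUR)): offset=10
After 8 (tell()): offset=10
After 9 (read(4)): returned 'BCJ9', offset=14
After 10 (seek(11, SET)): offset=11
After 11 (seek(7, SET)): offset=7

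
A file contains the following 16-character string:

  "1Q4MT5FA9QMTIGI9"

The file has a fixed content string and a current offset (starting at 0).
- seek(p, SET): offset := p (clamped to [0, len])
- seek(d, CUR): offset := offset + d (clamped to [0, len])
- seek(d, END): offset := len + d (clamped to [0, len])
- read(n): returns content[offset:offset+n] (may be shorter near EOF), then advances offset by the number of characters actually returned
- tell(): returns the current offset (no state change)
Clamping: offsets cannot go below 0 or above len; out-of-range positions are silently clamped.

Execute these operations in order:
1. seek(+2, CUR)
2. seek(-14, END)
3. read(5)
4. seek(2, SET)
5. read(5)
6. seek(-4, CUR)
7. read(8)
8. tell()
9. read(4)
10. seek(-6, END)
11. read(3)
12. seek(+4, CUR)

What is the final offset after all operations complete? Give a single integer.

Answer: 16

Derivation:
After 1 (seek(+2, CUR)): offset=2
After 2 (seek(-14, END)): offset=2
After 3 (read(5)): returned '4MT5F', offset=7
After 4 (seek(2, SET)): offset=2
After 5 (read(5)): returned '4MT5F', offset=7
After 6 (seek(-4, CUR)): offset=3
After 7 (read(8)): returned 'MT5FA9QM', offset=11
After 8 (tell()): offset=11
After 9 (read(4)): returned 'TIGI', offset=15
After 10 (seek(-6, END)): offset=10
After 11 (read(3)): returned 'MTI', offset=13
After 12 (seek(+4, CUR)): offset=16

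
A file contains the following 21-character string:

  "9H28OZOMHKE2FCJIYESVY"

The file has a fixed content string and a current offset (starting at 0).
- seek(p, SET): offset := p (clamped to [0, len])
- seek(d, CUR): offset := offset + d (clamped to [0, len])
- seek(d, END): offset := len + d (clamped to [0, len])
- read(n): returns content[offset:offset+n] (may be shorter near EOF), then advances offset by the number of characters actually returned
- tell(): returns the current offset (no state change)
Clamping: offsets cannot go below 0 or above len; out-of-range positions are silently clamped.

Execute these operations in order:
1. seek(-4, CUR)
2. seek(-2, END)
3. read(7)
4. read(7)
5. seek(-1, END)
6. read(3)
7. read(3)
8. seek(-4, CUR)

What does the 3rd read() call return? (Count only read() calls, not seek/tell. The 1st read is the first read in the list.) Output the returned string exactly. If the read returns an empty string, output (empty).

After 1 (seek(-4, CUR)): offset=0
After 2 (seek(-2, END)): offset=19
After 3 (read(7)): returned 'VY', offset=21
After 4 (read(7)): returned '', offset=21
After 5 (seek(-1, END)): offset=20
After 6 (read(3)): returned 'Y', offset=21
After 7 (read(3)): returned '', offset=21
After 8 (seek(-4, CUR)): offset=17

Answer: Y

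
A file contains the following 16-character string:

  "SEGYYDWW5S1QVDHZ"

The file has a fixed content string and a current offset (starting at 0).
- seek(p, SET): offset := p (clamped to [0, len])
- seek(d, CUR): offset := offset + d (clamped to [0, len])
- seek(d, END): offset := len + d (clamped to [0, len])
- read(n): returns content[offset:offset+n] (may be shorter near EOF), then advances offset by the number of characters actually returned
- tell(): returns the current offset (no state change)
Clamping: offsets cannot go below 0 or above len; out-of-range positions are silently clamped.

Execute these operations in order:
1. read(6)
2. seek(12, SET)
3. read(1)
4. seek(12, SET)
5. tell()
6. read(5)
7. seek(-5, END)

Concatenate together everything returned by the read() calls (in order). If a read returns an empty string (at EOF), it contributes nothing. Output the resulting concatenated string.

Answer: SEGYYDVVDHZ

Derivation:
After 1 (read(6)): returned 'SEGYYD', offset=6
After 2 (seek(12, SET)): offset=12
After 3 (read(1)): returned 'V', offset=13
After 4 (seek(12, SET)): offset=12
After 5 (tell()): offset=12
After 6 (read(5)): returned 'VDHZ', offset=16
After 7 (seek(-5, END)): offset=11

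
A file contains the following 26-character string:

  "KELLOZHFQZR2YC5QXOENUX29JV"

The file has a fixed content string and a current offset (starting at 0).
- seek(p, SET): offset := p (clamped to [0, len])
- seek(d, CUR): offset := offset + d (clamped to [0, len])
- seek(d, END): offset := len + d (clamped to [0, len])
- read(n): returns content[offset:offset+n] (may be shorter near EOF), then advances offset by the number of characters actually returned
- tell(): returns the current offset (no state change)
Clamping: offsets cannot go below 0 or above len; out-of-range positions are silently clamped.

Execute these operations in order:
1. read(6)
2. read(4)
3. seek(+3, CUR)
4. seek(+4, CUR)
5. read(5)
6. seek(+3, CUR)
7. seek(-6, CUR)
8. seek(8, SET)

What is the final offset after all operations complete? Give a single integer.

Answer: 8

Derivation:
After 1 (read(6)): returned 'KELLOZ', offset=6
After 2 (read(4)): returned 'HFQZ', offset=10
After 3 (seek(+3, CUR)): offset=13
After 4 (seek(+4, CUR)): offset=17
After 5 (read(5)): returned 'OENUX', offset=22
After 6 (seek(+3, CUR)): offset=25
After 7 (seek(-6, CUR)): offset=19
After 8 (seek(8, SET)): offset=8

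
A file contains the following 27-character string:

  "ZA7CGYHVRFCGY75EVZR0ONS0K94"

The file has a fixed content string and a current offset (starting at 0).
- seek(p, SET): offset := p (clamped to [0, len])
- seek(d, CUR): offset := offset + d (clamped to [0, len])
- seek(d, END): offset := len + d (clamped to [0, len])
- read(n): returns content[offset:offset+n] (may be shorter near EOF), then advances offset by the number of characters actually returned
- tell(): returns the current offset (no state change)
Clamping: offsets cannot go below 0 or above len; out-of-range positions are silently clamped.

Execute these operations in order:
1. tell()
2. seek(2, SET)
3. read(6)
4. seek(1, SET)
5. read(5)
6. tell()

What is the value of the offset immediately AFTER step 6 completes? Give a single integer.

After 1 (tell()): offset=0
After 2 (seek(2, SET)): offset=2
After 3 (read(6)): returned '7CGYHV', offset=8
After 4 (seek(1, SET)): offset=1
After 5 (read(5)): returned 'A7CGY', offset=6
After 6 (tell()): offset=6

Answer: 6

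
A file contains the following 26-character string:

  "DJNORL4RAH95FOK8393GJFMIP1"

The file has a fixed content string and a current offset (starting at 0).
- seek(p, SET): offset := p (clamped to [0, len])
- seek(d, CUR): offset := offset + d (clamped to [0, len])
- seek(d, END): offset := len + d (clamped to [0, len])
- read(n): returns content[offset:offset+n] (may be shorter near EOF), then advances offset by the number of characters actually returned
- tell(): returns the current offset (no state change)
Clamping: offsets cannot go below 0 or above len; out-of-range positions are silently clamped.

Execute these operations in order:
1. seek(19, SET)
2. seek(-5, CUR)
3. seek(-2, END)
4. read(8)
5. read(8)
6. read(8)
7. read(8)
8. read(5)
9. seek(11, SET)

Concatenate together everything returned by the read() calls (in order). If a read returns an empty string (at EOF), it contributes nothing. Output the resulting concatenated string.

Answer: P1

Derivation:
After 1 (seek(19, SET)): offset=19
After 2 (seek(-5, CUR)): offset=14
After 3 (seek(-2, END)): offset=24
After 4 (read(8)): returned 'P1', offset=26
After 5 (read(8)): returned '', offset=26
After 6 (read(8)): returned '', offset=26
After 7 (read(8)): returned '', offset=26
After 8 (read(5)): returned '', offset=26
After 9 (seek(11, SET)): offset=11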